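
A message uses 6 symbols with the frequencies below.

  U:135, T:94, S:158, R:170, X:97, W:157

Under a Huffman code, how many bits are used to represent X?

Huffman merges, smallest pair first:
T(94) + X(97) → 191
U(135) + W(157) → 292
S(158) + R(170) → 328
191 + 292 → 483
328 + 483 → 811
The subtree containing X is merged 3 times, so code length = 3.

3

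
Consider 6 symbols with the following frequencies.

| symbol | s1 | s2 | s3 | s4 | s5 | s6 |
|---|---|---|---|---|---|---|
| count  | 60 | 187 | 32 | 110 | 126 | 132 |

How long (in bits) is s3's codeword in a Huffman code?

4

Huffman merges, smallest pair first:
merge s3(32) and s1(60): 92
merge 92 and s4(110): 202
merge s5(126) and s6(132): 258
merge s2(187) and 202: 389
merge 258 and 389: 647
The subtree containing s3 is merged 4 times, so code length = 4.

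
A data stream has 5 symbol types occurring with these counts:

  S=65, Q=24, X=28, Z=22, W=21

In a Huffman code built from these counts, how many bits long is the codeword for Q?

3

Build the tree from the bottom:
merge W(21) and Z(22): 43
merge Q(24) and X(28): 52
merge 43 and 52: 95
merge S(65) and 95: 160
The subtree containing Q is merged 3 times, so code length = 3.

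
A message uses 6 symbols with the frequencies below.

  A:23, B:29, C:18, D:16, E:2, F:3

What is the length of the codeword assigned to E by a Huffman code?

Build the tree from the bottom:
combine E(2), F(3) → 5
combine 5, D(16) → 21
combine C(18), 21 → 39
combine A(23), B(29) → 52
combine 39, 52 → 91
E sits 4 levels below the root, so its codeword is 4 bits.

4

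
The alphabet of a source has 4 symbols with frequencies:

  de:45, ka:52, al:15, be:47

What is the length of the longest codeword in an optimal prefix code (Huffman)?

Merge the two lowest-weight nodes at each step:
combine al(15), de(45) → 60
combine be(47), ka(52) → 99
combine 60, 99 → 159
The first pair merged (al, de) ends up deepest, at depth 2.

2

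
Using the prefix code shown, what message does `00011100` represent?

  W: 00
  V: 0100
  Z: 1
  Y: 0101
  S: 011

WSZW

Read left to right; each codeword is recognised as soon as it completes (prefix code):
  00→W | 011→S | 1→Z | 00→W
Decoded message: WSZW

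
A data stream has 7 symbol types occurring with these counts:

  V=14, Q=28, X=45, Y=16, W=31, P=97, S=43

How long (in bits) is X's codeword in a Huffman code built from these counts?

Huffman merges, smallest pair first:
combine V(14), Y(16) → 30
combine Q(28), 30 → 58
combine W(31), S(43) → 74
combine X(45), 58 → 103
combine 74, P(97) → 171
combine 103, 171 → 274
X's leaf is at depth 2, giving a 2-bit codeword.

2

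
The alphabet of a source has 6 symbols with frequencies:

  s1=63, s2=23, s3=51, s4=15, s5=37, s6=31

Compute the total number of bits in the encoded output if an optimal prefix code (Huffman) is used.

546

Merge the two smallest weights repeatedly:
merge s4(15) and s2(23): 38
merge s6(31) and s5(37): 68
merge 38 and s3(51): 89
merge s1(63) and 68: 131
merge 89 and 131: 220
Total encoded bits = sum of merged weights = 38 + 68 + 89 + 131 + 220 = 546.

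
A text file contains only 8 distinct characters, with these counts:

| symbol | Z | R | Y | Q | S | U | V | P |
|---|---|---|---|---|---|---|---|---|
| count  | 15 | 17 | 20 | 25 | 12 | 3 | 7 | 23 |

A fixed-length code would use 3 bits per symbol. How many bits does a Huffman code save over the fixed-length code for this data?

16

Fixed-length: 3 bits × 122 symbols = 366 bits.
Huffman merges:
merge U(3) and V(7): 10
merge 10 and S(12): 22
merge Z(15) and R(17): 32
merge Y(20) and 22: 42
merge P(23) and Q(25): 48
merge 32 and 42: 74
merge 48 and 74: 122
Huffman total = 10 + 22 + 32 + 42 + 48 + 74 + 122 = 350 bits.
Saving = 366 − 350 = 16 bits.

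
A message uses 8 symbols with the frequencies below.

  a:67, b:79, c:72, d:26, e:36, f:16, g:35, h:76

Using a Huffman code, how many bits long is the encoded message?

1179

Greedily combine the two least-frequent nodes:
merge f(16) and d(26): 42
merge g(35) and e(36): 71
merge 42 and a(67): 109
merge 71 and c(72): 143
merge h(76) and b(79): 155
merge 109 and 143: 252
merge 155 and 252: 407
The encoded length is the sum of every internal node's weight: 42 + 71 + 109 + 143 + 155 + 252 + 407 = 1179 bits.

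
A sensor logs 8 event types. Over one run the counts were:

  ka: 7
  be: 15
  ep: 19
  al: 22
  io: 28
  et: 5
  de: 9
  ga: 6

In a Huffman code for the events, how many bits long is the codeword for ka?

Huffman merges, smallest pair first:
merge et(5) and ga(6): 11
merge ka(7) and de(9): 16
merge 11 and be(15): 26
merge 16 and ep(19): 35
merge al(22) and 26: 48
merge io(28) and 35: 63
merge 48 and 63: 111
ka's leaf is at depth 4, giving a 4-bit codeword.

4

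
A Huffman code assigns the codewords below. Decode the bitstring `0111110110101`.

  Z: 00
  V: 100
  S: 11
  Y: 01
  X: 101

YSSYXY

Read left to right; each codeword is recognised as soon as it completes (prefix code):
  01→Y | 11→S | 11→S | 01→Y | 101→X | 01→Y
Decoded message: YSSYXY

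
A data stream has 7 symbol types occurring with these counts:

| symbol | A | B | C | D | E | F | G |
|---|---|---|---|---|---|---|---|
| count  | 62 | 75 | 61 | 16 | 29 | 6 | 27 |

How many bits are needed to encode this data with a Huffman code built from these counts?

Merge the two smallest weights repeatedly:
F(6) + D(16) → 22
22 + G(27) → 49
E(29) + 49 → 78
C(61) + A(62) → 123
B(75) + 78 → 153
123 + 153 → 276
Each symbol's bit-cost is frequency × depth; summing gives 701 bits (equivalently 22 + 49 + 78 + 123 + 153 + 276).

701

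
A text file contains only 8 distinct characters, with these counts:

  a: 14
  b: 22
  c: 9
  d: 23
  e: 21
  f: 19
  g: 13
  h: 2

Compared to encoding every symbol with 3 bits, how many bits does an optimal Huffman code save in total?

Fixed-length: 3 bits × 123 symbols = 369 bits.
Huffman merges:
combine h(2), c(9) → 11
combine 11, g(13) → 24
combine a(14), f(19) → 33
combine e(21), b(22) → 43
combine d(23), 24 → 47
combine 33, 43 → 76
combine 47, 76 → 123
Huffman total = 11 + 24 + 33 + 43 + 47 + 76 + 123 = 357 bits.
Saving = 369 − 357 = 12 bits.

12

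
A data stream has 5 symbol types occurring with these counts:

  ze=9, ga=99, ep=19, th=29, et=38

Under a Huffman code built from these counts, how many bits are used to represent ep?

Build the tree from the bottom:
merge ze(9) and ep(19): 28
merge 28 and th(29): 57
merge et(38) and 57: 95
merge 95 and ga(99): 194
ep sits 4 levels below the root, so its codeword is 4 bits.

4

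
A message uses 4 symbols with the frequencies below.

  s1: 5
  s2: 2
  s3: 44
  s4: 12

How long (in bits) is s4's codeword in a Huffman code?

2

Repeatedly merge the two smallest:
merge s2(2) and s1(5): 7
merge 7 and s4(12): 19
merge 19 and s3(44): 63
The subtree containing s4 is merged 2 times, so code length = 2.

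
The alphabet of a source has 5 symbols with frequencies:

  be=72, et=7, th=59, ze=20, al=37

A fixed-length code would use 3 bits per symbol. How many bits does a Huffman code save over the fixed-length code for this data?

176

Fixed-length: 3 bits × 195 symbols = 585 bits.
Huffman merges:
combine et(7), ze(20) → 27
combine 27, al(37) → 64
combine th(59), 64 → 123
combine be(72), 123 → 195
Huffman total = 27 + 64 + 123 + 195 = 409 bits.
Saving = 585 − 409 = 176 bits.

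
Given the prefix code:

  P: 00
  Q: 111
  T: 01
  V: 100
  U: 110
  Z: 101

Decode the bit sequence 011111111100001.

Read left to right; each codeword is recognised as soon as it completes (prefix code):
  01→T | 111→Q | 111→Q | 110→U | 00→P | 01→T
Decoded message: TQQUPT

TQQUPT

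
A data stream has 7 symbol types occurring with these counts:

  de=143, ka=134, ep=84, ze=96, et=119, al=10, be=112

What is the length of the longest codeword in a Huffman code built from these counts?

Merge the two lowest-weight nodes at each step:
combine al(10), ep(84) → 94
combine 94, ze(96) → 190
combine be(112), et(119) → 231
combine ka(134), de(143) → 277
combine 190, 231 → 421
combine 277, 421 → 698
The first pair merged (al, ep) ends up deepest, at depth 4.

4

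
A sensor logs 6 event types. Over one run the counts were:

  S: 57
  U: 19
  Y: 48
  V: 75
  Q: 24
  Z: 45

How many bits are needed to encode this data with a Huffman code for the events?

667

Greedily combine the two least-frequent nodes:
combine U(19), Q(24) → 43
combine 43, Z(45) → 88
combine Y(48), S(57) → 105
combine V(75), 88 → 163
combine 105, 163 → 268
The encoded length is the sum of every internal node's weight: 43 + 88 + 105 + 163 + 268 = 667 bits.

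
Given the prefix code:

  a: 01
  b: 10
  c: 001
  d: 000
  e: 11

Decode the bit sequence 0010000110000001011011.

Read left to right; each codeword is recognised as soon as it completes (prefix code):
  001→c | 000→d | 01→a | 10→b | 000→d | 001→c | 01→a | 10→b | 11→e
Decoded message: cdabdcabe

cdabdcabe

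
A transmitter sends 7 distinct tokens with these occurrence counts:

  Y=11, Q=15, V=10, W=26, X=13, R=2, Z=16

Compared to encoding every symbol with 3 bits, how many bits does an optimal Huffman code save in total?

Fixed-length: 3 bits × 93 symbols = 279 bits.
Huffman merges:
merge R(2) and V(10): 12
merge Y(11) and 12: 23
merge X(13) and Q(15): 28
merge Z(16) and 23: 39
merge W(26) and 28: 54
merge 39 and 54: 93
Huffman total = 12 + 23 + 28 + 39 + 54 + 93 = 249 bits.
Saving = 279 − 249 = 30 bits.

30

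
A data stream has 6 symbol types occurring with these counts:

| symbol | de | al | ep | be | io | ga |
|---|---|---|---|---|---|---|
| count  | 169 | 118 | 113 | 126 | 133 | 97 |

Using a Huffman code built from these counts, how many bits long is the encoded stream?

Build the Huffman tree bottom-up:
ga(97) + ep(113) → 210
al(118) + be(126) → 244
io(133) + de(169) → 302
210 + 244 → 454
302 + 454 → 756
Total encoded bits = sum of merged weights = 210 + 244 + 302 + 454 + 756 = 1966.

1966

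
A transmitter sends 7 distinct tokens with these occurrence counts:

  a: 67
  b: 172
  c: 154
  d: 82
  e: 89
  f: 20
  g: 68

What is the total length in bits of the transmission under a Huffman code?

1717

Build the Huffman tree bottom-up:
merge f(20) and a(67): 87
merge g(68) and d(82): 150
merge 87 and e(89): 176
merge 150 and c(154): 304
merge b(172) and 176: 348
merge 304 and 348: 652
The encoded length is the sum of every internal node's weight: 87 + 150 + 176 + 304 + 348 + 652 = 1717 bits.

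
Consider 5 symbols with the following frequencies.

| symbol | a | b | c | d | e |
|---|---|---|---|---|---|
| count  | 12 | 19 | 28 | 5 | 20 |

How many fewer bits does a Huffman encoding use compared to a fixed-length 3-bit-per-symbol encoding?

67

Fixed-length: 3 bits × 84 symbols = 252 bits.
Huffman merges:
d(5) + a(12) → 17
17 + b(19) → 36
e(20) + c(28) → 48
36 + 48 → 84
Huffman total = 17 + 36 + 48 + 84 = 185 bits.
Saving = 252 − 185 = 67 bits.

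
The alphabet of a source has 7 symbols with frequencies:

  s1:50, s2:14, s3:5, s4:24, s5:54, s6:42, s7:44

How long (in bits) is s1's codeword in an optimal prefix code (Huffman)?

2

Huffman merges, smallest pair first:
merge s3(5) and s2(14): 19
merge 19 and s4(24): 43
merge s6(42) and 43: 85
merge s7(44) and s1(50): 94
merge s5(54) and 85: 139
merge 94 and 139: 233
The subtree containing s1 is merged 2 times, so code length = 2.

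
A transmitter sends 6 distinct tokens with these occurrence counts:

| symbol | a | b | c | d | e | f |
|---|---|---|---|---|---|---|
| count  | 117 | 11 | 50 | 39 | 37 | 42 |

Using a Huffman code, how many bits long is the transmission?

Build the Huffman tree bottom-up:
merge b(11) and e(37): 48
merge d(39) and f(42): 81
merge 48 and c(50): 98
merge 81 and 98: 179
merge a(117) and 179: 296
The encoded length is the sum of every internal node's weight: 48 + 81 + 98 + 179 + 296 = 702 bits.

702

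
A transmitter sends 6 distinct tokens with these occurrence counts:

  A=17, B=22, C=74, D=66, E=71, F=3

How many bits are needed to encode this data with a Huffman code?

568

Merge the two smallest weights repeatedly:
F(3) + A(17) → 20
20 + B(22) → 42
42 + D(66) → 108
E(71) + C(74) → 145
108 + 145 → 253
Each symbol's bit-cost is frequency × depth; summing gives 568 bits (equivalently 20 + 42 + 108 + 145 + 253).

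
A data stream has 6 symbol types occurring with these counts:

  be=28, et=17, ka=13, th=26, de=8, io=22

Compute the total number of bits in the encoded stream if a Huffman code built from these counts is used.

Merge the two smallest weights repeatedly:
combine de(8), ka(13) → 21
combine et(17), 21 → 38
combine io(22), th(26) → 48
combine be(28), 38 → 66
combine 48, 66 → 114
The encoded length is the sum of every internal node's weight: 21 + 38 + 48 + 66 + 114 = 287 bits.

287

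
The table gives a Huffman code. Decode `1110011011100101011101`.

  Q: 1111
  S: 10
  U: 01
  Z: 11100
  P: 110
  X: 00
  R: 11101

Read left to right; each codeword is recognised as soon as it completes (prefix code):
  11100→Z | 110→P | 11100→Z | 10→S | 10→S | 11101→R
Decoded message: ZPZSSR

ZPZSSR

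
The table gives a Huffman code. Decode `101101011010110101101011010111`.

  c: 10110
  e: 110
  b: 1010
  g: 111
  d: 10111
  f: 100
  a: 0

cccccd

Read left to right; each codeword is recognised as soon as it completes (prefix code):
  10110→c | 10110→c | 10110→c | 10110→c | 10110→c | 10111→d
Decoded message: cccccd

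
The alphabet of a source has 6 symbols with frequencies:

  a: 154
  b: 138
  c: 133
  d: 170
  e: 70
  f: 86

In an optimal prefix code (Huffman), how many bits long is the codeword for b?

Build the tree from the bottom:
combine e(70), f(86) → 156
combine c(133), b(138) → 271
combine a(154), 156 → 310
combine d(170), 271 → 441
combine 310, 441 → 751
b sits 3 levels below the root, so its codeword is 3 bits.

3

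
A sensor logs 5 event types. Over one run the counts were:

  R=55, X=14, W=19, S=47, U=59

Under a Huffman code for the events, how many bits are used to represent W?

Repeatedly merge the two smallest:
combine X(14), W(19) → 33
combine 33, S(47) → 80
combine R(55), U(59) → 114
combine 80, 114 → 194
W sits 3 levels below the root, so its codeword is 3 bits.

3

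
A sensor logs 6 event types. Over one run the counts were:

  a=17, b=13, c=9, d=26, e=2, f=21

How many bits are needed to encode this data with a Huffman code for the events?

211

Build the Huffman tree bottom-up:
combine e(2), c(9) → 11
combine 11, b(13) → 24
combine a(17), f(21) → 38
combine 24, d(26) → 50
combine 38, 50 → 88
The encoded length is the sum of every internal node's weight: 11 + 24 + 38 + 50 + 88 = 211 bits.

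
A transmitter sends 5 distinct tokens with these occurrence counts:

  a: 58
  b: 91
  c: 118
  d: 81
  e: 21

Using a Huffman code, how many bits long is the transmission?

817

Merge the two smallest weights repeatedly:
e(21) + a(58) → 79
79 + d(81) → 160
b(91) + c(118) → 209
160 + 209 → 369
Total encoded bits = sum of merged weights = 79 + 160 + 209 + 369 = 817.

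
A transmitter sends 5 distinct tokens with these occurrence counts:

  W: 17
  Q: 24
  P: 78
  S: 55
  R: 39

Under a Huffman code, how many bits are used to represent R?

2

Huffman merges, smallest pair first:
combine W(17), Q(24) → 41
combine R(39), 41 → 80
combine S(55), P(78) → 133
combine 80, 133 → 213
R sits 2 levels below the root, so its codeword is 2 bits.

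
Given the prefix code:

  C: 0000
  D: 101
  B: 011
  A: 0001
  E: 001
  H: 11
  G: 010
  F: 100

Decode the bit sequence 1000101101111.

Read left to right; each codeword is recognised as soon as it completes (prefix code):
  100→F | 010→G | 11→H | 011→B | 11→H
Decoded message: FGHBH

FGHBH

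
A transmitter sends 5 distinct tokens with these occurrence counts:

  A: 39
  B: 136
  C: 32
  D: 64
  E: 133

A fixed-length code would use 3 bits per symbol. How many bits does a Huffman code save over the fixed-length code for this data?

334

Fixed-length: 3 bits × 404 symbols = 1212 bits.
Huffman merges:
combine C(32), A(39) → 71
combine D(64), 71 → 135
combine E(133), 135 → 268
combine B(136), 268 → 404
Huffman total = 71 + 135 + 268 + 404 = 878 bits.
Saving = 1212 − 878 = 334 bits.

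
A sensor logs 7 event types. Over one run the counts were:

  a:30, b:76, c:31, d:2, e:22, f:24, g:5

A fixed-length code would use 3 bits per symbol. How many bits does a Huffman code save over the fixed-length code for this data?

Fixed-length: 3 bits × 190 symbols = 570 bits.
Huffman merges:
merge d(2) and g(5): 7
merge 7 and e(22): 29
merge f(24) and 29: 53
merge a(30) and c(31): 61
merge 53 and 61: 114
merge b(76) and 114: 190
Huffman total = 7 + 29 + 53 + 61 + 114 + 190 = 454 bits.
Saving = 570 − 454 = 116 bits.

116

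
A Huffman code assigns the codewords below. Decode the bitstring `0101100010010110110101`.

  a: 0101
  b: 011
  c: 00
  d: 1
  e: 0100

adcedbba

Read left to right; each codeword is recognised as soon as it completes (prefix code):
  0101→a | 1→d | 00→c | 0100→e | 1→d | 011→b | 011→b | 0101→a
Decoded message: adcedbba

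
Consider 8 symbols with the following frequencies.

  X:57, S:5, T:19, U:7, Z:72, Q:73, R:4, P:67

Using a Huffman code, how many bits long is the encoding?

760

Build the Huffman tree bottom-up:
R(4) + S(5) → 9
U(7) + 9 → 16
16 + T(19) → 35
35 + X(57) → 92
P(67) + Z(72) → 139
Q(73) + 92 → 165
139 + 165 → 304
The encoded length is the sum of every internal node's weight: 9 + 16 + 35 + 92 + 139 + 165 + 304 = 760 bits.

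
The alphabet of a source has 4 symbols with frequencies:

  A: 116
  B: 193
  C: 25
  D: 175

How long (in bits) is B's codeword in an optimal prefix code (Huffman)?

1

Build the tree from the bottom:
merge C(25) and A(116): 141
merge 141 and D(175): 316
merge B(193) and 316: 509
B is a child of the root — depth 1, so its codeword is a single bit.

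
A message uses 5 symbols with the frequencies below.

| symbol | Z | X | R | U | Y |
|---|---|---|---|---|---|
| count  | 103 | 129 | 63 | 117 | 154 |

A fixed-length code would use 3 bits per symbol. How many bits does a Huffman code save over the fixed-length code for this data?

400

Fixed-length: 3 bits × 566 symbols = 1698 bits.
Huffman merges:
R(63) + Z(103) → 166
U(117) + X(129) → 246
Y(154) + 166 → 320
246 + 320 → 566
Huffman total = 166 + 246 + 320 + 566 = 1298 bits.
Saving = 1698 − 1298 = 400 bits.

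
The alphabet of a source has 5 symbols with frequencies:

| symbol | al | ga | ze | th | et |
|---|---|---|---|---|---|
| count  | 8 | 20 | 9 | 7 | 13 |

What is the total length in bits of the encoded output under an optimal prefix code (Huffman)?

Build the Huffman tree bottom-up:
merge th(7) and al(8): 15
merge ze(9) and et(13): 22
merge 15 and ga(20): 35
merge 22 and 35: 57
Total encoded bits = sum of merged weights = 15 + 22 + 35 + 57 = 129.

129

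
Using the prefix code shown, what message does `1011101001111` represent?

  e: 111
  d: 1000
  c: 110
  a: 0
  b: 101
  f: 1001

Read left to right; each codeword is recognised as soon as it completes (prefix code):
  101→b | 110→c | 1001→f | 111→e
Decoded message: bcfe

bcfe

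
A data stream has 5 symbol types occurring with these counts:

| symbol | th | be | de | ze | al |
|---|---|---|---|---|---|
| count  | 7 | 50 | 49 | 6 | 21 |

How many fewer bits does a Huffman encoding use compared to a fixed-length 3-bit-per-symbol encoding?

136

Fixed-length: 3 bits × 133 symbols = 399 bits.
Huffman merges:
combine ze(6), th(7) → 13
combine 13, al(21) → 34
combine 34, de(49) → 83
combine be(50), 83 → 133
Huffman total = 13 + 34 + 83 + 133 = 263 bits.
Saving = 399 − 263 = 136 bits.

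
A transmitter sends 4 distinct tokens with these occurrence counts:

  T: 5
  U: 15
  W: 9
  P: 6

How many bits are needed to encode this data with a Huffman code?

66

Merge the two smallest weights repeatedly:
merge T(5) and P(6): 11
merge W(9) and 11: 20
merge U(15) and 20: 35
Total encoded bits = sum of merged weights = 11 + 20 + 35 = 66.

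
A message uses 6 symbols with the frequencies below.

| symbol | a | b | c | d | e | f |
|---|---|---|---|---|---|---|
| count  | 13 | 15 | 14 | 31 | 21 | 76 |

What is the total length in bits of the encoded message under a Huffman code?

Greedily combine the two least-frequent nodes:
merge a(13) and c(14): 27
merge b(15) and e(21): 36
merge 27 and d(31): 58
merge 36 and 58: 94
merge f(76) and 94: 170
The encoded length is the sum of every internal node's weight: 27 + 36 + 58 + 94 + 170 = 385 bits.

385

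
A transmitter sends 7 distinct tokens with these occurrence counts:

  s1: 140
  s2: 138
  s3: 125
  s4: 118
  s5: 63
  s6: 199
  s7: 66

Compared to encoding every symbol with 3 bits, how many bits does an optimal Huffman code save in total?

210

Fixed-length: 3 bits × 849 symbols = 2547 bits.
Huffman merges:
s5(63) + s7(66) → 129
s4(118) + s3(125) → 243
129 + s2(138) → 267
s1(140) + s6(199) → 339
243 + 267 → 510
339 + 510 → 849
Huffman total = 129 + 243 + 267 + 339 + 510 + 849 = 2337 bits.
Saving = 2547 − 2337 = 210 bits.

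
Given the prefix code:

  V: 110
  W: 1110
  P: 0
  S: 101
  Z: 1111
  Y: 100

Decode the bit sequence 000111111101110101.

Read left to right; each codeword is recognised as soon as it completes (prefix code):
  0→P | 0→P | 0→P | 1111→Z | 1110→W | 1110→W | 101→S
Decoded message: PPPZWWS

PPPZWWS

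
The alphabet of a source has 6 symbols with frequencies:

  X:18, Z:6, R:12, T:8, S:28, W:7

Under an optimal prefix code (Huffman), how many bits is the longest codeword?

Merge the two lowest-weight nodes at each step:
Z(6) + W(7) → 13
T(8) + R(12) → 20
13 + X(18) → 31
20 + S(28) → 48
31 + 48 → 79
The first pair merged (Z, W) ends up deepest, at depth 3.

3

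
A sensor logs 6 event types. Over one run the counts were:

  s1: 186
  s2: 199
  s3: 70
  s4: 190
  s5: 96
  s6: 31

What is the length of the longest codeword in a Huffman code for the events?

4

Merge the two lowest-weight nodes at each step:
s6(31) + s3(70) → 101
s5(96) + 101 → 197
s1(186) + s4(190) → 376
197 + s2(199) → 396
376 + 396 → 772
The rarest symbols sit at the bottom; the longest codeword is 4 bits.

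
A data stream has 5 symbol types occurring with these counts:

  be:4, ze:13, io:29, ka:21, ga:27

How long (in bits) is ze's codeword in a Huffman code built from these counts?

3

Huffman merges, smallest pair first:
be(4) + ze(13) → 17
17 + ka(21) → 38
ga(27) + io(29) → 56
38 + 56 → 94
ze's leaf is at depth 3, giving a 3-bit codeword.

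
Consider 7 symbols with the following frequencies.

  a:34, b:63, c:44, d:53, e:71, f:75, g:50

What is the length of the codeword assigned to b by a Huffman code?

3

Build the tree from the bottom:
merge a(34) and c(44): 78
merge g(50) and d(53): 103
merge b(63) and e(71): 134
merge f(75) and 78: 153
merge 103 and 134: 237
merge 153 and 237: 390
The subtree containing b is merged 3 times, so code length = 3.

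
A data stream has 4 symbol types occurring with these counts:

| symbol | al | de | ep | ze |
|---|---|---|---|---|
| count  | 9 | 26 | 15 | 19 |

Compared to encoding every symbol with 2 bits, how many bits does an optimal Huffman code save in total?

Fixed-length: 2 bits × 69 symbols = 138 bits.
Huffman merges:
combine al(9), ep(15) → 24
combine ze(19), 24 → 43
combine de(26), 43 → 69
Huffman total = 24 + 43 + 69 = 136 bits.
Saving = 138 − 136 = 2 bits.

2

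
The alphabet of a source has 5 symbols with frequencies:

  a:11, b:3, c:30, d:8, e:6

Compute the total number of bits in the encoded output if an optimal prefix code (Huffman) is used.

Merge the two smallest weights repeatedly:
b(3) + e(6) → 9
d(8) + 9 → 17
a(11) + 17 → 28
28 + c(30) → 58
Total encoded bits = sum of merged weights = 9 + 17 + 28 + 58 = 112.

112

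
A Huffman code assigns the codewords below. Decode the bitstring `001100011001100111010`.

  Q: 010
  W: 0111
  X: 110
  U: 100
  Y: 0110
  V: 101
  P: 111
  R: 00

Read left to right; each codeword is recognised as soon as it completes (prefix code):
  00→R | 110→X | 00→R | 110→X | 0110→Y | 0111→W | 010→Q
Decoded message: RXRXYWQ

RXRXYWQ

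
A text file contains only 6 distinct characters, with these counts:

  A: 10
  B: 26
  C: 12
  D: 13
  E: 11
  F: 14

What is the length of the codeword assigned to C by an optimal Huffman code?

Repeatedly merge the two smallest:
merge A(10) and E(11): 21
merge C(12) and D(13): 25
merge F(14) and 21: 35
merge 25 and B(26): 51
merge 35 and 51: 86
C sits 3 levels below the root, so its codeword is 3 bits.

3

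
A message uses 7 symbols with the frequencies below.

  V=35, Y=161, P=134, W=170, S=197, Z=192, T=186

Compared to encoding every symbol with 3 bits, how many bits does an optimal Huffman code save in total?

220

Fixed-length: 3 bits × 1075 symbols = 3225 bits.
Huffman merges:
merge V(35) and P(134): 169
merge Y(161) and 169: 330
merge W(170) and T(186): 356
merge Z(192) and S(197): 389
merge 330 and 356: 686
merge 389 and 686: 1075
Huffman total = 169 + 330 + 356 + 389 + 686 + 1075 = 3005 bits.
Saving = 3225 − 3005 = 220 bits.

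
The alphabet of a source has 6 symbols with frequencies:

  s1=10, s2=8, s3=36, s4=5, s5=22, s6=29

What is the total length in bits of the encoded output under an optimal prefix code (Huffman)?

Build the Huffman tree bottom-up:
merge s4(5) and s2(8): 13
merge s1(10) and 13: 23
merge s5(22) and 23: 45
merge s6(29) and s3(36): 65
merge 45 and 65: 110
Each symbol's bit-cost is frequency × depth; summing gives 256 bits (equivalently 13 + 23 + 45 + 65 + 110).

256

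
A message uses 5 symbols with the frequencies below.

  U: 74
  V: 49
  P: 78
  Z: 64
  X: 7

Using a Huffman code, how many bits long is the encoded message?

600

Merge the two smallest weights repeatedly:
X(7) + V(49) → 56
56 + Z(64) → 120
U(74) + P(78) → 152
120 + 152 → 272
Total encoded bits = sum of merged weights = 56 + 120 + 152 + 272 = 600.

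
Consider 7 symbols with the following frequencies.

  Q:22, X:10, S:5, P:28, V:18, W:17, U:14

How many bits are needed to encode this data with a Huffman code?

307

Greedily combine the two least-frequent nodes:
S(5) + X(10) → 15
U(14) + 15 → 29
W(17) + V(18) → 35
Q(22) + P(28) → 50
29 + 35 → 64
50 + 64 → 114
The encoded length is the sum of every internal node's weight: 15 + 29 + 35 + 50 + 64 + 114 = 307 bits.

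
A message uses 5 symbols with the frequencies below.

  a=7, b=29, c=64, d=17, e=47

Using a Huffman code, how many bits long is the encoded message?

Greedily combine the two least-frequent nodes:
a(7) + d(17) → 24
24 + b(29) → 53
e(47) + 53 → 100
c(64) + 100 → 164
Total encoded bits = sum of merged weights = 24 + 53 + 100 + 164 = 341.

341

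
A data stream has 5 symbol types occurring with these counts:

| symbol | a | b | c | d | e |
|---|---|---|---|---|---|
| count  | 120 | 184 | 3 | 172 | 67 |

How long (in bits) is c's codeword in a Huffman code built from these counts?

Repeatedly merge the two smallest:
combine c(3), e(67) → 70
combine 70, a(120) → 190
combine d(172), b(184) → 356
combine 190, 356 → 546
c sits 3 levels below the root, so its codeword is 3 bits.

3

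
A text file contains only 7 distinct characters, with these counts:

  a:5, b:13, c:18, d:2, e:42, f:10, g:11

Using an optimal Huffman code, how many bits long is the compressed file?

Greedily combine the two least-frequent nodes:
combine d(2), a(5) → 7
combine 7, f(10) → 17
combine g(11), b(13) → 24
combine 17, c(18) → 35
combine 24, 35 → 59
combine e(42), 59 → 101
The encoded length is the sum of every internal node's weight: 7 + 17 + 24 + 35 + 59 + 101 = 243 bits.

243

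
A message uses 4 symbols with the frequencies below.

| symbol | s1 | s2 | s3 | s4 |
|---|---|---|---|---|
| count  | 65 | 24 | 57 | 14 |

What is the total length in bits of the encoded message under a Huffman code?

Build the Huffman tree bottom-up:
s4(14) + s2(24) → 38
38 + s3(57) → 95
s1(65) + 95 → 160
Each symbol's bit-cost is frequency × depth; summing gives 293 bits (equivalently 38 + 95 + 160).

293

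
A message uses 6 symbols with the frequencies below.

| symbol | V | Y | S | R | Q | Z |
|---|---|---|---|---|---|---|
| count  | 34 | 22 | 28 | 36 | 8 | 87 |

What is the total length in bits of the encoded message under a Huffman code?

501

Build the Huffman tree bottom-up:
merge Q(8) and Y(22): 30
merge S(28) and 30: 58
merge V(34) and R(36): 70
merge 58 and 70: 128
merge Z(87) and 128: 215
Each symbol's bit-cost is frequency × depth; summing gives 501 bits (equivalently 30 + 58 + 70 + 128 + 215).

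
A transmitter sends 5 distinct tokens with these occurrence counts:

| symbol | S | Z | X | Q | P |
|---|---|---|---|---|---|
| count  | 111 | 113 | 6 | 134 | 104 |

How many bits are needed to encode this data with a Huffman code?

1046

Merge the two smallest weights repeatedly:
X(6) + P(104) → 110
110 + S(111) → 221
Z(113) + Q(134) → 247
221 + 247 → 468
Each symbol's bit-cost is frequency × depth; summing gives 1046 bits (equivalently 110 + 221 + 247 + 468).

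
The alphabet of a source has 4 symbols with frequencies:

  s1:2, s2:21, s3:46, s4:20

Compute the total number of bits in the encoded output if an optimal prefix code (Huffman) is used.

Build the Huffman tree bottom-up:
s1(2) + s4(20) → 22
s2(21) + 22 → 43
43 + s3(46) → 89
The encoded length is the sum of every internal node's weight: 22 + 43 + 89 = 154 bits.

154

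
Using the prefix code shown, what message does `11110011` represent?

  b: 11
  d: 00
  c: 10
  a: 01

bbdb

Read left to right; each codeword is recognised as soon as it completes (prefix code):
  11→b | 11→b | 00→d | 11→b
Decoded message: bbdb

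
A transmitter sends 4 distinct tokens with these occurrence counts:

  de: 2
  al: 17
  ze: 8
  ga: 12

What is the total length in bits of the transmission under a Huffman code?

Merge the two smallest weights repeatedly:
combine de(2), ze(8) → 10
combine 10, ga(12) → 22
combine al(17), 22 → 39
Total encoded bits = sum of merged weights = 10 + 22 + 39 = 71.

71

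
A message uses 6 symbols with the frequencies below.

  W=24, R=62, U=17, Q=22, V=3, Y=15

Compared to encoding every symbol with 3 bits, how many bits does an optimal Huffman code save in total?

Fixed-length: 3 bits × 143 symbols = 429 bits.
Huffman merges:
combine V(3), Y(15) → 18
combine U(17), 18 → 35
combine Q(22), W(24) → 46
combine 35, 46 → 81
combine R(62), 81 → 143
Huffman total = 18 + 35 + 46 + 81 + 143 = 323 bits.
Saving = 429 − 323 = 106 bits.

106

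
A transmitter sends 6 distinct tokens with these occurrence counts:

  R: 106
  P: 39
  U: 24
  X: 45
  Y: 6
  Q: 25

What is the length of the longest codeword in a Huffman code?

4

Merge the two lowest-weight nodes at each step:
merge Y(6) and U(24): 30
merge Q(25) and 30: 55
merge P(39) and X(45): 84
merge 55 and 84: 139
merge R(106) and 139: 245
Maximum depth reached is 4.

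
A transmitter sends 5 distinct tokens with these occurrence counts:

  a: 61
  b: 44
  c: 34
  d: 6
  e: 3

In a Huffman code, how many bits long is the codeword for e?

Build the tree from the bottom:
merge e(3) and d(6): 9
merge 9 and c(34): 43
merge 43 and b(44): 87
merge a(61) and 87: 148
The subtree containing e is merged 4 times, so code length = 4.

4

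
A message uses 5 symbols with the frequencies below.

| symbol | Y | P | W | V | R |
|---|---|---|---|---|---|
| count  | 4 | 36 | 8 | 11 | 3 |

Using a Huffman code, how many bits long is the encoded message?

Build the Huffman tree bottom-up:
merge R(3) and Y(4): 7
merge 7 and W(8): 15
merge V(11) and 15: 26
merge 26 and P(36): 62
Each symbol's bit-cost is frequency × depth; summing gives 110 bits (equivalently 7 + 15 + 26 + 62).

110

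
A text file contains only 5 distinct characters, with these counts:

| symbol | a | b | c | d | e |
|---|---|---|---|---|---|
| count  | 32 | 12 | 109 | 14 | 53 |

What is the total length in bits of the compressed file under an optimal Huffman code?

415

Greedily combine the two least-frequent nodes:
merge b(12) and d(14): 26
merge 26 and a(32): 58
merge e(53) and 58: 111
merge c(109) and 111: 220
Each symbol's bit-cost is frequency × depth; summing gives 415 bits (equivalently 26 + 58 + 111 + 220).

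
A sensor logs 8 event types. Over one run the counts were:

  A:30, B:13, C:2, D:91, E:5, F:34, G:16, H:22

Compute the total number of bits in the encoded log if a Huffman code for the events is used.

520

Build the Huffman tree bottom-up:
combine C(2), E(5) → 7
combine 7, B(13) → 20
combine G(16), 20 → 36
combine H(22), A(30) → 52
combine F(34), 36 → 70
combine 52, 70 → 122
combine D(91), 122 → 213
Total encoded bits = sum of merged weights = 7 + 20 + 36 + 52 + 70 + 122 + 213 = 520.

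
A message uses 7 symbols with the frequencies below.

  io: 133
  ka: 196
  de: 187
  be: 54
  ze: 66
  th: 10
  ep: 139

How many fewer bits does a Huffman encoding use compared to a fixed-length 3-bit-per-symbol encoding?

Fixed-length: 3 bits × 785 symbols = 2355 bits.
Huffman merges:
combine th(10), be(54) → 64
combine 64, ze(66) → 130
combine 130, io(133) → 263
combine ep(139), de(187) → 326
combine ka(196), 263 → 459
combine 326, 459 → 785
Huffman total = 64 + 130 + 263 + 326 + 459 + 785 = 2027 bits.
Saving = 2355 − 2027 = 328 bits.

328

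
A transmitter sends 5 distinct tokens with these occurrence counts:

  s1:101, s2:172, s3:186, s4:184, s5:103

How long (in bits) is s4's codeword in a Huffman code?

2

Build the tree from the bottom:
combine s1(101), s5(103) → 204
combine s2(172), s4(184) → 356
combine s3(186), 204 → 390
combine 356, 390 → 746
s4's leaf is at depth 2, giving a 2-bit codeword.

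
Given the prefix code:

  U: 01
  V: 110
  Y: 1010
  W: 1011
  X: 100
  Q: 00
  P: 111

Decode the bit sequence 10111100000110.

Read left to right; each codeword is recognised as soon as it completes (prefix code):
  1011→W | 110→V | 00→Q | 00→Q | 110→V
Decoded message: WVQQV

WVQQV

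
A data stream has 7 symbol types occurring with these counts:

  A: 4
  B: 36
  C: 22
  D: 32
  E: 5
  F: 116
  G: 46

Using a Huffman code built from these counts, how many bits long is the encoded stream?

Build the Huffman tree bottom-up:
merge A(4) and E(5): 9
merge 9 and C(22): 31
merge 31 and D(32): 63
merge B(36) and G(46): 82
merge 63 and 82: 145
merge F(116) and 145: 261
Each symbol's bit-cost is frequency × depth; summing gives 591 bits (equivalently 9 + 31 + 63 + 82 + 145 + 261).

591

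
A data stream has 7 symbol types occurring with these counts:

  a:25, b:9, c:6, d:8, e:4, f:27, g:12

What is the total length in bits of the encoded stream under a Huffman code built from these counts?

Merge the two smallest weights repeatedly:
e(4) + c(6) → 10
d(8) + b(9) → 17
10 + g(12) → 22
17 + 22 → 39
a(25) + f(27) → 52
39 + 52 → 91
The encoded length is the sum of every internal node's weight: 10 + 17 + 22 + 39 + 52 + 91 = 231 bits.

231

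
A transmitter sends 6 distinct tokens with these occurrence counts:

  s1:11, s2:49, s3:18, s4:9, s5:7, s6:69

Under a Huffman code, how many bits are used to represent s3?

3

Huffman merges, smallest pair first:
merge s5(7) and s4(9): 16
merge s1(11) and 16: 27
merge s3(18) and 27: 45
merge 45 and s2(49): 94
merge s6(69) and 94: 163
s3 sits 3 levels below the root, so its codeword is 3 bits.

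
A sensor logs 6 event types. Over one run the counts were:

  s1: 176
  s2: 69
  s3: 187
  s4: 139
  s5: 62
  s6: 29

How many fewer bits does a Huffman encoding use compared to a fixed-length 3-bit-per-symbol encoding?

Fixed-length: 3 bits × 662 symbols = 1986 bits.
Huffman merges:
combine s6(29), s5(62) → 91
combine s2(69), 91 → 160
combine s4(139), 160 → 299
combine s1(176), s3(187) → 363
combine 299, 363 → 662
Huffman total = 91 + 160 + 299 + 363 + 662 = 1575 bits.
Saving = 1986 − 1575 = 411 bits.

411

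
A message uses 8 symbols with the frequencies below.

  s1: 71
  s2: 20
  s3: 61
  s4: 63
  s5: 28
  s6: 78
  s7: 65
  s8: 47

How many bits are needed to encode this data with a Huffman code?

Greedily combine the two least-frequent nodes:
combine s2(20), s5(28) → 48
combine s8(47), 48 → 95
combine s3(61), s4(63) → 124
combine s7(65), s1(71) → 136
combine s6(78), 95 → 173
combine 124, 136 → 260
combine 173, 260 → 433
Each symbol's bit-cost is frequency × depth; summing gives 1269 bits (equivalently 48 + 95 + 124 + 136 + 173 + 260 + 433).

1269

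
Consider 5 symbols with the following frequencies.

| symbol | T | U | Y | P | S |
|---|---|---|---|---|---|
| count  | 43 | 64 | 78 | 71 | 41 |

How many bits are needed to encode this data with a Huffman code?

678

Build the Huffman tree bottom-up:
merge S(41) and T(43): 84
merge U(64) and P(71): 135
merge Y(78) and 84: 162
merge 135 and 162: 297
Total encoded bits = sum of merged weights = 84 + 135 + 162 + 297 = 678.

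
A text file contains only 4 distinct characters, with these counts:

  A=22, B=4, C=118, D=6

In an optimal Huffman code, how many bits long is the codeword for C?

Build the tree from the bottom:
merge B(4) and D(6): 10
merge 10 and A(22): 32
merge 32 and C(118): 150
C sits one level below the root: a 1-bit codeword.

1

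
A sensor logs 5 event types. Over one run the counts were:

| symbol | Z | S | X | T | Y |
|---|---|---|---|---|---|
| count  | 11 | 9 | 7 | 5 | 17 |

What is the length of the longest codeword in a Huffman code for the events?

3

Merge the two lowest-weight nodes at each step:
T(5) + X(7) → 12
S(9) + Z(11) → 20
12 + Y(17) → 29
20 + 29 → 49
The rarest symbols sit at the bottom; the longest codeword is 3 bits.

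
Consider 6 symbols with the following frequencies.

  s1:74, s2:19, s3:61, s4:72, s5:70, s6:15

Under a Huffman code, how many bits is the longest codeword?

4

Merge the two lowest-weight nodes at each step:
s6(15) + s2(19) → 34
34 + s3(61) → 95
s5(70) + s4(72) → 142
s1(74) + 95 → 169
142 + 169 → 311
The first pair merged (s6, s2) ends up deepest, at depth 4.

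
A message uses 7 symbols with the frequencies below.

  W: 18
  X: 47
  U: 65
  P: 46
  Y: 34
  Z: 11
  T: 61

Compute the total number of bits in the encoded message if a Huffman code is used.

Build the Huffman tree bottom-up:
Z(11) + W(18) → 29
29 + Y(34) → 63
P(46) + X(47) → 93
T(61) + 63 → 124
U(65) + 93 → 158
124 + 158 → 282
Total encoded bits = sum of merged weights = 29 + 63 + 93 + 124 + 158 + 282 = 749.

749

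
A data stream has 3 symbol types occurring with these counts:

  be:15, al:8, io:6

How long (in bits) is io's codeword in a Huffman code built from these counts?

Repeatedly merge the two smallest:
combine io(6), al(8) → 14
combine 14, be(15) → 29
The subtree containing io is merged 2 times, so code length = 2.

2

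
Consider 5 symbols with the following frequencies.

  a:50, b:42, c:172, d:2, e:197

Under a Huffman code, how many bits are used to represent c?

2

Build the tree from the bottom:
merge d(2) and b(42): 44
merge 44 and a(50): 94
merge 94 and c(172): 266
merge e(197) and 266: 463
The subtree containing c is merged 2 times, so code length = 2.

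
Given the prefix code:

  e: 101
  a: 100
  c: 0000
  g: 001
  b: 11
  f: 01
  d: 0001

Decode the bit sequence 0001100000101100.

dadfa

Read left to right; each codeword is recognised as soon as it completes (prefix code):
  0001→d | 100→a | 0001→d | 01→f | 100→a
Decoded message: dadfa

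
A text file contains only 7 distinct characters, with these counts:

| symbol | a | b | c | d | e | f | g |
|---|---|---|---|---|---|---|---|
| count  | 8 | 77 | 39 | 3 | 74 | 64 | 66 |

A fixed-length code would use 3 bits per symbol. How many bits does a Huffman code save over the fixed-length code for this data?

Fixed-length: 3 bits × 331 symbols = 993 bits.
Huffman merges:
d(3) + a(8) → 11
11 + c(39) → 50
50 + f(64) → 114
g(66) + e(74) → 140
b(77) + 114 → 191
140 + 191 → 331
Huffman total = 11 + 50 + 114 + 140 + 191 + 331 = 837 bits.
Saving = 993 − 837 = 156 bits.

156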